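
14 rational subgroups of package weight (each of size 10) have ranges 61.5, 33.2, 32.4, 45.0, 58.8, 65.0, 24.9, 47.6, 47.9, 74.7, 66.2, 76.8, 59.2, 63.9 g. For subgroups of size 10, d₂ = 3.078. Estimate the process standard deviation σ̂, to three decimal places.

17.569

R̄ = (61.5 + 33.2 + 32.4 + 45.0 + 58.8 + 65.0 + 24.9 + 47.6 + 47.9 + 74.7 + 66.2 + 76.8 + 59.2 + 63.9) / 14 = 54.0786
σ̂ = R̄ / d₂ = 54.0786 / 3.078 = 17.5694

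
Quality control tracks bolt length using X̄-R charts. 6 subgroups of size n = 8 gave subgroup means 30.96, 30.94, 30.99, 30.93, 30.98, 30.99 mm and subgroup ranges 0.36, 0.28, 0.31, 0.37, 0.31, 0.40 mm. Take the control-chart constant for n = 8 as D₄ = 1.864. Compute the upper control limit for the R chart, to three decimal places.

0.631

R̄ = (0.36 + 0.28 + 0.31 + 0.37 + 0.31 + 0.40) / 6 = 2.0300 / 6 = 0.3383
UCL_R = D₄·R̄ = 1.864 × 0.3383 = 0.6307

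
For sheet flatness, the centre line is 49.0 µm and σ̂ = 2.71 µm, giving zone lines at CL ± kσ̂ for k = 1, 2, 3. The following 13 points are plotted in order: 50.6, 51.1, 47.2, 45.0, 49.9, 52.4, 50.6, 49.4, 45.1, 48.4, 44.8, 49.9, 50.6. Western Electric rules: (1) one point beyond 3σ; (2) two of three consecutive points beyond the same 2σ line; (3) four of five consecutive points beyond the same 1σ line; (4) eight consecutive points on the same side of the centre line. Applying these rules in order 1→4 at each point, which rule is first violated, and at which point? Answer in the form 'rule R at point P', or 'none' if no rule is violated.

Zone of each point (C = within 1σ̂, B = 1σ̂–2σ̂, A = 2σ̂–3σ̂, * = beyond 3σ̂; sign = side of CL): 1:+C, 2:+C, 3:-C, 4:-B, 5:+C, 6:+B, 7:+C, 8:+C, 9:-B, 10:-C, 11:-B, 12:+C, 13:+C
No rule fires across all 13 points.

none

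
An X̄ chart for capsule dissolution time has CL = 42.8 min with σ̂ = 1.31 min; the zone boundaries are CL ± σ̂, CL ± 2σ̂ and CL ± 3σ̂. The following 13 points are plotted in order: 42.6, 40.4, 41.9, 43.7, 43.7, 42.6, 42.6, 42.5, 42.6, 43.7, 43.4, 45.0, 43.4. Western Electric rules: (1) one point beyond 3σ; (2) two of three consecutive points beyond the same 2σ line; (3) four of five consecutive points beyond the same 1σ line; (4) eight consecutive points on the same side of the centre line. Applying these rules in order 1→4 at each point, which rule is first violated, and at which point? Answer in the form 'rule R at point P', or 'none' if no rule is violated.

none

Zone of each point (C = within 1σ̂, B = 1σ̂–2σ̂, A = 2σ̂–3σ̂, * = beyond 3σ̂; sign = side of CL): 1:-C, 2:-B, 3:-C, 4:+C, 5:+C, 6:-C, 7:-C, 8:-C, 9:-C, 10:+C, 11:+C, 12:+B, 13:+C
No rule fires across all 13 points.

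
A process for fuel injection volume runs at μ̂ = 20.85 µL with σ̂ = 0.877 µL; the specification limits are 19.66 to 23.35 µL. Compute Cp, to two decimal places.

Cp = (USL − LSL) / (6σ̂) = (23.35 − 19.66) / (6 × 0.877) = 3.6900 / 5.2620 = 0.7013

0.70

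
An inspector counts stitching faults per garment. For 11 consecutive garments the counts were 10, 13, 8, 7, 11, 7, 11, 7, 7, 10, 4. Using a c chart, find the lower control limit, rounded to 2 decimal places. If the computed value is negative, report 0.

c̄ = (10 + 13 + 8 + 7 + 11 + 7 + 11 + 7 + 7 + 10 + 4) / 11 = 95 / 11 = 8.6364
LCL = c̄ − 3√c̄ = 8.6364 − 3 × 2.9388 = -0.1799 → 0 (cannot be negative)

0.00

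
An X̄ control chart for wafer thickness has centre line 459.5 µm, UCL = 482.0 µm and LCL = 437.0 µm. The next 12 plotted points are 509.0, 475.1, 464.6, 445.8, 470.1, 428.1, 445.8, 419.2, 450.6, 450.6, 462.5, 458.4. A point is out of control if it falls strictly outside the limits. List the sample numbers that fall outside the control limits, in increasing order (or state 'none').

Compare each point to [437.0, 482.0]: sample 1 = 509.0 > UCL; sample 6 = 428.1 < LCL; sample 8 = 419.2 < LCL.

1, 6, 8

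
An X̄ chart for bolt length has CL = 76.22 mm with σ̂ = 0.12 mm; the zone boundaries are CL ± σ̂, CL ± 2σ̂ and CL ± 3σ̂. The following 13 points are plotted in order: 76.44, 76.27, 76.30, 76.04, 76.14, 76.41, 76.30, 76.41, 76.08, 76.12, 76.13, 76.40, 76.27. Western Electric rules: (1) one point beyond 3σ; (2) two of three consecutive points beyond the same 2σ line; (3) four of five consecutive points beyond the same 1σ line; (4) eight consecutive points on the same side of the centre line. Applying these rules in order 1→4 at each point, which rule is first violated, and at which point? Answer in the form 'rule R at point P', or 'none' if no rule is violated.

none

Zone of each point (C = within 1σ̂, B = 1σ̂–2σ̂, A = 2σ̂–3σ̂, * = beyond 3σ̂; sign = side of CL): 1:+B, 2:+C, 3:+C, 4:-B, 5:-C, 6:+B, 7:+C, 8:+B, 9:-B, 10:-C, 11:-C, 12:+B, 13:+C
No rule fires across all 13 points.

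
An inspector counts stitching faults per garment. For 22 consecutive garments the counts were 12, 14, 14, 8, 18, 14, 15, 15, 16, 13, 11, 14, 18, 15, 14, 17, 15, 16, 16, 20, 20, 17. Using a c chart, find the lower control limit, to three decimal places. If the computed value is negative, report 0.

c̄ = (12 + 14 + 14 + 8 + 18 + 14 + 15 + 15 + 16 + 13 + 11 + 14 + 18 + 15 + 14 + 17 + 15 + 16 + 16 + 20 + 20 + 17) / 22 = 332 / 22 = 15.0909
LCL = c̄ − 3√c̄ = 15.0909 − 3 × 3.8847 = 3.4368

3.437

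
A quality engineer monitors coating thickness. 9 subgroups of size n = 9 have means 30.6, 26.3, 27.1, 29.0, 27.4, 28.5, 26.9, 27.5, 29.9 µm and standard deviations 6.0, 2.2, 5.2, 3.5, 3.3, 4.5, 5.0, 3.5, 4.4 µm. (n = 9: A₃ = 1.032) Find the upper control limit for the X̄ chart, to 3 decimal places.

32.445

X̄̄ = (30.6 + 26.3 + 27.1 + 29.0 + 27.4 + 28.5 + 26.9 + 27.5 + 29.9) / 9 = 28.1333
s̄ = (6.0 + 2.2 + 5.2 + 3.5 + 3.3 + 4.5 + 5.0 + 3.5 + 4.4) / 9 = 4.1778
UCL = X̄̄ + A₃·s̄ = 28.1333 + 1.032 × 4.1778 = 32.4448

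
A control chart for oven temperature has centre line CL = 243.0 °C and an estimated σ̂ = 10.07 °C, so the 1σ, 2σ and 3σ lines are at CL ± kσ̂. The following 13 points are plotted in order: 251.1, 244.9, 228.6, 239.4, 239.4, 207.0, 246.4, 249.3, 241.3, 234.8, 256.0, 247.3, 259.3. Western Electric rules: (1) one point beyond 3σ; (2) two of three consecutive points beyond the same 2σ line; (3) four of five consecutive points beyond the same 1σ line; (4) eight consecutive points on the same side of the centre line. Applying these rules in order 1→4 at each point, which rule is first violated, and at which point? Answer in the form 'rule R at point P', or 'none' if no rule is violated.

Zone of each point (C = within 1σ̂, B = 1σ̂–2σ̂, A = 2σ̂–3σ̂, * = beyond 3σ̂; sign = side of CL): 1:+C, 2:+C, 3:-B, 4:-C, 5:-C, 6:-*, 7:+C, 8:+C, 9:-C, 10:-C, 11:+B, 12:+C, 13:+B
Rule 1 (one point beyond the 3σ limits) is satisfied at point 6.

rule 1 at point 6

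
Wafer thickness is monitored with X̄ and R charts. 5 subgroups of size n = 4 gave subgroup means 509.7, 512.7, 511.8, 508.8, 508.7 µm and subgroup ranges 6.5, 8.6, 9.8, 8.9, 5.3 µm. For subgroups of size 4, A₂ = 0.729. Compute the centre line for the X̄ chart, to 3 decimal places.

510.340

X̄̄ = (509.7 + 512.7 + 511.8 + 508.8 + 508.7) / 5 = 2551.7000 / 5 = 510.3400
CL = X̄̄ = 510.3400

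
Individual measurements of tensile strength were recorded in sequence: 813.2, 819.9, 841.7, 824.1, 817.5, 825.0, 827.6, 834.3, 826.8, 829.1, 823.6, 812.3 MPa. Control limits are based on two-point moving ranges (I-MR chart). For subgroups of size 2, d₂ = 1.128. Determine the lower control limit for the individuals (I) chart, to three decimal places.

X̄ = (813.2 + 819.9 + 841.7 + 824.1 + 817.5 + 825.0 + 827.6 + 834.3 + 826.8 + 829.1 + 823.6 + 812.3) / 12 = 824.5917
Moving ranges: 6.7, 21.8, 17.6, 6.6, 7.5, 2.6, 6.7, 7.5, 2.3, 5.5, 11.3; M̄R̄ = 96.1000 / 11 = 8.7364
LCL = X̄ − 3·M̄R̄/d₂ = 824.5917 − 3 × 8.7364 / 1.128 = 801.3567

801.357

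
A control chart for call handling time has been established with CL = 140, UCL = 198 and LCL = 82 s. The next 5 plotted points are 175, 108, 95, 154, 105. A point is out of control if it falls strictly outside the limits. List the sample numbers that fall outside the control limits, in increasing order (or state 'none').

All 5 points lie within [82, 198].

none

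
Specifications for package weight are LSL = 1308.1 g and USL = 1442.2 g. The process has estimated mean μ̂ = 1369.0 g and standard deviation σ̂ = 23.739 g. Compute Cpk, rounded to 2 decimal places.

0.86

Cpu = (USL − μ̂) / (3σ̂) = (1442.2 − 1369.0) / (3 × 23.739) = 1.0278; Cpl = (μ̂ − LSL) / (3σ̂) = (1369.0 − 1308.1) / (3 × 23.739) = 0.8551; Cpk = min(Cpu, Cpl) = 0.8551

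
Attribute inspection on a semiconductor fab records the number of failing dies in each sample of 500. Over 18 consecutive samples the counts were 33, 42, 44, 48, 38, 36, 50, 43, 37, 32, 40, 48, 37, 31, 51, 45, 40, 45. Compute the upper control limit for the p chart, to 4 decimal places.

p̄ = Σdᵢ / (k·n) = 740 / (18 × 500) = 0.08222
UCL = p̄ + 3·√(p̄(1−p̄)/n) = 0.08222 + 3 × √(0.08222×0.91778/500) = 0.08222 + 3 × 0.01229 = 0.11908

0.1191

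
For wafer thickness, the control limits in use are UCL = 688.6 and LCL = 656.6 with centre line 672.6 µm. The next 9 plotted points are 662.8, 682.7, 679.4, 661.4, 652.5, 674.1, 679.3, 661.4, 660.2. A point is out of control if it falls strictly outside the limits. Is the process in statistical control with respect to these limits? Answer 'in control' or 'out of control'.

out of control

Compare each point to [656.6, 688.6]: sample 5 = 652.5 < LCL.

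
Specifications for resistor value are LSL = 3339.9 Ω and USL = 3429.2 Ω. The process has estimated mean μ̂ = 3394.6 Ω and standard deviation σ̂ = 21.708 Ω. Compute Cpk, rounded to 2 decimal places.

Cpu = (USL − μ̂) / (3σ̂) = (3429.2 − 3394.6) / (3 × 21.708) = 0.5313; Cpl = (μ̂ − LSL) / (3σ̂) = (3394.6 − 3339.9) / (3 × 21.708) = 0.8399; Cpk = min(Cpu, Cpl) = 0.5313

0.53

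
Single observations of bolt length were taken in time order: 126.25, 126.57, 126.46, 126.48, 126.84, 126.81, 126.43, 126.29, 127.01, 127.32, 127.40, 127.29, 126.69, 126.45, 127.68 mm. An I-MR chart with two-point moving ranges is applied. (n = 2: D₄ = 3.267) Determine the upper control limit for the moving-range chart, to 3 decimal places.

Moving ranges: 0.32, 0.11, 0.02, 0.36, 0.03, 0.38, 0.14, 0.72, 0.31, 0.08, 0.11, 0.60, 0.24, 1.23; M̄R̄ = 4.6500 / 14 = 0.3321
UCL_MR = D₄·M̄R̄ = 3.267 × 0.3321 = 1.0851

1.085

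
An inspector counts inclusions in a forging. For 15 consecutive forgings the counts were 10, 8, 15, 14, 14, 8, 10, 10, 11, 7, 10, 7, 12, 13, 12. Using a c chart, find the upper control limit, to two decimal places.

20.56

c̄ = (10 + 8 + 15 + 14 + 14 + 8 + 10 + 10 + 11 + 7 + 10 + 7 + 12 + 13 + 12) / 15 = 161 / 15 = 10.7333
UCL = c̄ + 3√c̄ = 10.7333 + 3 × √10.7333 = 10.7333 + 3 × 3.2762 = 20.5619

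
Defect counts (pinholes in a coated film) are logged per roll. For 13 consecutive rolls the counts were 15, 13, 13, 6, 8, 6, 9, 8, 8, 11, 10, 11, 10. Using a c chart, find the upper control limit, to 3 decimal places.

19.260

c̄ = (15 + 13 + 13 + 6 + 8 + 6 + 9 + 8 + 8 + 11 + 10 + 11 + 10) / 13 = 128 / 13 = 9.8462
UCL = c̄ + 3√c̄ = 9.8462 + 3 × √9.8462 = 9.8462 + 3 × 3.1379 = 19.2597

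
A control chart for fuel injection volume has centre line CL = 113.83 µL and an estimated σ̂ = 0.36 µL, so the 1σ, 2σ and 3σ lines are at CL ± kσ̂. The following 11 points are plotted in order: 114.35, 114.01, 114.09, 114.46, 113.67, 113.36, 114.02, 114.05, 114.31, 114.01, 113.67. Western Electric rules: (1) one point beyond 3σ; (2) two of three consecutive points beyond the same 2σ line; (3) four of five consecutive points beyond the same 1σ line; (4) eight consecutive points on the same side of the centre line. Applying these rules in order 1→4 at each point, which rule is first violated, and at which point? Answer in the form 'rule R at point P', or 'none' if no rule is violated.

none

Zone of each point (C = within 1σ̂, B = 1σ̂–2σ̂, A = 2σ̂–3σ̂, * = beyond 3σ̂; sign = side of CL): 1:+B, 2:+C, 3:+C, 4:+B, 5:-C, 6:-B, 7:+C, 8:+C, 9:+B, 10:+C, 11:-C
No rule fires across all 11 points.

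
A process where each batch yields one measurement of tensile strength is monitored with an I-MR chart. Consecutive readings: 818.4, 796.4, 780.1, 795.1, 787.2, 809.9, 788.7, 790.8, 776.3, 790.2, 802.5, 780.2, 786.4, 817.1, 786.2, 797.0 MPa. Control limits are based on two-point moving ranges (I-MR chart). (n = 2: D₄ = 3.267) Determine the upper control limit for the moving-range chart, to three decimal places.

54.189

Moving ranges: 22.0, 16.3, 15.0, 7.9, 22.7, 21.2, 2.1, 14.5, 13.9, 12.3, 22.3, 6.2, 30.7, 30.9, 10.8; M̄R̄ = 248.8000 / 15 = 16.5867
UCL_MR = D₄·M̄R̄ = 3.267 × 16.5867 = 54.1886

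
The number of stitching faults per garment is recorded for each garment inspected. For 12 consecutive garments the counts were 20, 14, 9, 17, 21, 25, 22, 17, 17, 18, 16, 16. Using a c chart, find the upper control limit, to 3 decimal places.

c̄ = (20 + 14 + 9 + 17 + 21 + 25 + 22 + 17 + 17 + 18 + 16 + 16) / 12 = 212 / 12 = 17.6667
UCL = c̄ + 3√c̄ = 17.6667 + 3 × √17.6667 = 17.6667 + 3 × 4.2032 = 30.2762

30.276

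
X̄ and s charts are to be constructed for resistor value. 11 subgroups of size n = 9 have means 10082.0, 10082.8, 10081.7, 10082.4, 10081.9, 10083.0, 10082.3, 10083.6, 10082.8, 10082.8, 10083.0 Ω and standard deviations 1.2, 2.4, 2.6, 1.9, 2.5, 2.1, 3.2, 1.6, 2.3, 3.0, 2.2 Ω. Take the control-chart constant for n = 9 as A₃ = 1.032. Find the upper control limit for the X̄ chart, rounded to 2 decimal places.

X̄̄ = (10082.0 + 10082.8 + 10081.7 + 10082.4 + 10081.9 + 10083.0 + 10082.3 + 10083.6 + 10082.8 + 10082.8 + 10083.0) / 11 = 10082.5727
s̄ = (1.2 + 2.4 + 2.6 + 1.9 + 2.5 + 2.1 + 3.2 + 1.6 + 2.3 + 3.0 + 2.2) / 11 = 2.2727
UCL = X̄̄ + A₃·s̄ = 10082.5727 + 1.032 × 2.2727 = 10084.9182

10084.92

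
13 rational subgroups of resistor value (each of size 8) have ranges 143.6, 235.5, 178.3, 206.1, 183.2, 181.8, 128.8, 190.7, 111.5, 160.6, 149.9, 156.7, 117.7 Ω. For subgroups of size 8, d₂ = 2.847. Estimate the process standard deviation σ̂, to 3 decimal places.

57.940

R̄ = (143.6 + 235.5 + 178.3 + 206.1 + 183.2 + 181.8 + 128.8 + 190.7 + 111.5 + 160.6 + 149.9 + 156.7 + 117.7) / 13 = 164.9538
σ̂ = R̄ / d₂ = 164.9538 / 2.847 = 57.9395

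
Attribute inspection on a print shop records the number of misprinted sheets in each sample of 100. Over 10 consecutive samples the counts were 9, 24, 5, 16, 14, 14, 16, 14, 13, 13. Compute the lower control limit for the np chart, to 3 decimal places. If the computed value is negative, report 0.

p̄ = Σdᵢ / (k·n) = 138 / (10 × 100) = 0.13800
LCL = np̄ − 3·√(np̄(1−p̄)) = 13.8000 − 3 × 3.4490 = 3.4530

3.453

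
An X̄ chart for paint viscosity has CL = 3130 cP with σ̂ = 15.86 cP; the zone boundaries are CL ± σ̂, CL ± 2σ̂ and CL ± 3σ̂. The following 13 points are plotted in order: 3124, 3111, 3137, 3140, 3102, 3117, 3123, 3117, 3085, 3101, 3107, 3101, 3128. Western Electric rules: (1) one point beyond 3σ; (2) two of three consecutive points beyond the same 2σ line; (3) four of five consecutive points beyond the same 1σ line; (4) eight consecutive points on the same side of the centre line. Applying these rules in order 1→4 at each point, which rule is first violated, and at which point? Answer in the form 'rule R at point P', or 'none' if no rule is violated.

rule 3 at point 12

Zone of each point (C = within 1σ̂, B = 1σ̂–2σ̂, A = 2σ̂–3σ̂, * = beyond 3σ̂; sign = side of CL): 1:-C, 2:-B, 3:+C, 4:+C, 5:-B, 6:-C, 7:-C, 8:-C, 9:-A, 10:-B, 11:-B, 12:-B, 13:-C
Rule 3 (four of five consecutive points beyond the same 1σ limit) is satisfied at point 12.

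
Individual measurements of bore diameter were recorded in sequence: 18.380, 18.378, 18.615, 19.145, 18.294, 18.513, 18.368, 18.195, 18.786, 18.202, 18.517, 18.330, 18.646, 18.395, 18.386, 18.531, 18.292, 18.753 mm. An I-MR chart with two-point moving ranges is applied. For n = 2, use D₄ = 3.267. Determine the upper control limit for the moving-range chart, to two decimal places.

1.01

Moving ranges: 0.002, 0.237, 0.530, 0.851, 0.219, 0.145, 0.173, 0.591, 0.584, 0.315, 0.187, 0.316, 0.251, 0.009, 0.145, 0.239, 0.461; M̄R̄ = 5.2550 / 17 = 0.3091
UCL_MR = D₄·M̄R̄ = 3.267 × 0.3091 = 1.0099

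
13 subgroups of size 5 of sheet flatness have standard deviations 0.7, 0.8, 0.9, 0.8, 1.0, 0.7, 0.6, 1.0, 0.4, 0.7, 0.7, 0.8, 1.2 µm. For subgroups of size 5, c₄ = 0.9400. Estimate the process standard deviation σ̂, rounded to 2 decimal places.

0.84

s̄ = (0.7 + 0.8 + 0.9 + 0.8 + 1.0 + 0.7 + 0.6 + 1.0 + 0.4 + 0.7 + 0.7 + 0.8 + 1.2) / 13 = 0.7923
σ̂ = s̄ / c₄ = 0.7923 / 0.9400 = 0.8429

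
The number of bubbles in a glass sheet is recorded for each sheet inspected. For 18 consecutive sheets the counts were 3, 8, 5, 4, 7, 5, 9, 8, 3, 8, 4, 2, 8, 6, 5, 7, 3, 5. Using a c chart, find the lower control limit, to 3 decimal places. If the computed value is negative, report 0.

c̄ = (3 + 8 + 5 + 4 + 7 + 5 + 9 + 8 + 3 + 8 + 4 + 2 + 8 + 6 + 5 + 7 + 3 + 5) / 18 = 100 / 18 = 5.5556
LCL = c̄ − 3√c̄ = 5.5556 − 3 × 2.3570 = -1.5155 → 0 (cannot be negative)

0.000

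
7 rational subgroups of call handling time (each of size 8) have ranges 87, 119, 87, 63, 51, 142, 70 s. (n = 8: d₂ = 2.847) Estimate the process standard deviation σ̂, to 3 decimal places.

R̄ = (87 + 119 + 87 + 63 + 51 + 142 + 70) / 7 = 88.4286
σ̂ = R̄ / d₂ = 88.4286 / 2.847 = 31.0603

31.060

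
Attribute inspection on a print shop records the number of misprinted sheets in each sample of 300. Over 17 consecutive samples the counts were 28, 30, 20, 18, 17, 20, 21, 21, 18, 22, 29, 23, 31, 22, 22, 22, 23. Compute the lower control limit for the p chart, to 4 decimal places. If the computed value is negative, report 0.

p̄ = Σdᵢ / (k·n) = 387 / (17 × 300) = 0.07588
LCL = p̄ − 3·√(p̄(1−p̄)/n) = 0.07588 − 3 × 0.01529 = 0.03002

0.0300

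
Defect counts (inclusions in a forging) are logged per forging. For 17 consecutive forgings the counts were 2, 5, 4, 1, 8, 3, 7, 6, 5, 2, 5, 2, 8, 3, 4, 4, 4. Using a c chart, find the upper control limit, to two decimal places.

10.51

c̄ = (2 + 5 + 4 + 1 + 8 + 3 + 7 + 6 + 5 + 2 + 5 + 2 + 8 + 3 + 4 + 4 + 4) / 17 = 73 / 17 = 4.2941
UCL = c̄ + 3√c̄ = 4.2941 + 3 × √4.2941 = 4.2941 + 3 × 2.0722 = 10.5108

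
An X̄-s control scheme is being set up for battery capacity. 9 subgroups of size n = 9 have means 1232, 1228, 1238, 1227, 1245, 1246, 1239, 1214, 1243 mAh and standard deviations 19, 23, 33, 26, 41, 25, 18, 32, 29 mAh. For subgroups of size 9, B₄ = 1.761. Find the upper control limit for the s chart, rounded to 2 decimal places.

48.13

s̄ = (19 + 23 + 33 + 26 + 41 + 25 + 18 + 32 + 29) / 9 = 27.3333
UCL_s = B₄·s̄ = 1.761 × 27.3333 = 48.1340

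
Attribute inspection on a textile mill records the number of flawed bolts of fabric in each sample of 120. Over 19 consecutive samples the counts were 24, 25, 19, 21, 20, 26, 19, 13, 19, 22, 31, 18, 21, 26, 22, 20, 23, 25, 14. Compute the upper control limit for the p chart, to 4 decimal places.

0.2839

p̄ = Σdᵢ / (k·n) = 408 / (19 × 120) = 0.17895
UCL = p̄ + 3·√(p̄(1−p̄)/n) = 0.17895 + 3 × √(0.17895×0.82105/120) = 0.17895 + 3 × 0.03499 = 0.28392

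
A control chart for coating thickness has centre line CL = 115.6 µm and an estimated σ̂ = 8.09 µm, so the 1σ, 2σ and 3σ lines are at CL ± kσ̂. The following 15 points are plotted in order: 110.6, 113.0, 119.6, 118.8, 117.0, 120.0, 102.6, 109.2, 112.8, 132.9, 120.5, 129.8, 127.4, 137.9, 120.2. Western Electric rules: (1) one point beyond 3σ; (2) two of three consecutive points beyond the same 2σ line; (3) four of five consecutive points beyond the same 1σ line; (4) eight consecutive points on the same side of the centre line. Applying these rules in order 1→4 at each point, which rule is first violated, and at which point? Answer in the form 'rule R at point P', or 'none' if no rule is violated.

Zone of each point (C = within 1σ̂, B = 1σ̂–2σ̂, A = 2σ̂–3σ̂, * = beyond 3σ̂; sign = side of CL): 1:-C, 2:-C, 3:+C, 4:+C, 5:+C, 6:+C, 7:-B, 8:-C, 9:-C, 10:+A, 11:+C, 12:+B, 13:+B, 14:+A, 15:+C
Rule 3 (four of five consecutive points beyond the same 1σ limit) is satisfied at point 14.

rule 3 at point 14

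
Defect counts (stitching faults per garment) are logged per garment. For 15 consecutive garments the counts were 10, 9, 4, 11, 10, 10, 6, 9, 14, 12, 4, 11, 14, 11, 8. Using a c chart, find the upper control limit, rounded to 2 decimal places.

18.80

c̄ = (10 + 9 + 4 + 11 + 10 + 10 + 6 + 9 + 14 + 12 + 4 + 11 + 14 + 11 + 8) / 15 = 143 / 15 = 9.5333
UCL = c̄ + 3√c̄ = 9.5333 + 3 × √9.5333 = 9.5333 + 3 × 3.0876 = 18.7962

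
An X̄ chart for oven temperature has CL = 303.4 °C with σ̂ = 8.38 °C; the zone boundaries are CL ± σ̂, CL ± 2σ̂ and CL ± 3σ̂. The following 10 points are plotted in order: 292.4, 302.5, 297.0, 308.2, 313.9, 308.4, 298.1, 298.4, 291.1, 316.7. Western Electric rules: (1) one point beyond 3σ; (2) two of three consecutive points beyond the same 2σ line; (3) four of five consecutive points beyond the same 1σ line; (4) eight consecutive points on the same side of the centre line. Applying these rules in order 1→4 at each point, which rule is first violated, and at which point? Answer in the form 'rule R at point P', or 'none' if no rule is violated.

Zone of each point (C = within 1σ̂, B = 1σ̂–2σ̂, A = 2σ̂–3σ̂, * = beyond 3σ̂; sign = side of CL): 1:-B, 2:-C, 3:-C, 4:+C, 5:+B, 6:+C, 7:-C, 8:-C, 9:-B, 10:+B
No rule fires across all 10 points.

none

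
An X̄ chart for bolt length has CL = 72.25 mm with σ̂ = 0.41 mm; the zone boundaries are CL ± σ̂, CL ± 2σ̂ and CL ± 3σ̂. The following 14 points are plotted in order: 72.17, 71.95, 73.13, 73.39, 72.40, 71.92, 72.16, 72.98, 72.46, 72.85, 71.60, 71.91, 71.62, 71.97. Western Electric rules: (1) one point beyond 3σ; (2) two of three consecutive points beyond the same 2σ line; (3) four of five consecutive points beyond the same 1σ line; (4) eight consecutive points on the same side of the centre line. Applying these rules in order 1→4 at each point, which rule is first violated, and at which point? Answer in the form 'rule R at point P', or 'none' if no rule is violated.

Zone of each point (C = within 1σ̂, B = 1σ̂–2σ̂, A = 2σ̂–3σ̂, * = beyond 3σ̂; sign = side of CL): 1:-C, 2:-C, 3:+A, 4:+A, 5:+C, 6:-C, 7:-C, 8:+B, 9:+C, 10:+B, 11:-B, 12:-C, 13:-B, 14:-C
Rule 2 (two of three consecutive points beyond the same 2σ limit) is satisfied at point 4.

rule 2 at point 4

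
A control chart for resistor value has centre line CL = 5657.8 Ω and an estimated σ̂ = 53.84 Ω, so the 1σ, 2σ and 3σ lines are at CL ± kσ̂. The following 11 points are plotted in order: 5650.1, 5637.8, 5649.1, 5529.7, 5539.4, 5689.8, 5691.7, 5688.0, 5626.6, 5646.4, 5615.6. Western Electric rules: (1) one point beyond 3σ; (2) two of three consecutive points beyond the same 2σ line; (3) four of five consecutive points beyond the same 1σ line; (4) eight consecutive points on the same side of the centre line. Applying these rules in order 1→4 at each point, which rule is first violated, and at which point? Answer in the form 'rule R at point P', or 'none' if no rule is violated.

Zone of each point (C = within 1σ̂, B = 1σ̂–2σ̂, A = 2σ̂–3σ̂, * = beyond 3σ̂; sign = side of CL): 1:-C, 2:-C, 3:-C, 4:-A, 5:-A, 6:+C, 7:+C, 8:+C, 9:-C, 10:-C, 11:-C
Rule 2 (two of three consecutive points beyond the same 2σ limit) is satisfied at point 5.

rule 2 at point 5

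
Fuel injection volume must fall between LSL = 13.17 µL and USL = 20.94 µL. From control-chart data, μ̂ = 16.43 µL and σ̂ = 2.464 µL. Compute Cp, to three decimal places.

0.526

Cp = (USL − LSL) / (6σ̂) = (20.94 − 13.17) / (6 × 2.464) = 7.7700 / 14.7840 = 0.5256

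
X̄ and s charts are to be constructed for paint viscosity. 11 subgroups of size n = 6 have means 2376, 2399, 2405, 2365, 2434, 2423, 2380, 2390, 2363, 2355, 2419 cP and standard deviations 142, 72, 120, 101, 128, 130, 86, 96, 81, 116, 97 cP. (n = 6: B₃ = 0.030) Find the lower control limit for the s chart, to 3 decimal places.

3.188

s̄ = (142 + 72 + 120 + 101 + 128 + 130 + 86 + 96 + 81 + 116 + 97) / 11 = 106.2727
LCL_s = B₃·s̄ = 0.030 × 106.2727 = 3.1882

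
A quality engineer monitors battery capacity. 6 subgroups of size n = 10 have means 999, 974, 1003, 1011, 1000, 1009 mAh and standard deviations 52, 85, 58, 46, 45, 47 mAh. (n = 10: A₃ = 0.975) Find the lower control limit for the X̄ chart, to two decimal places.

945.22

X̄̄ = (999 + 974 + 1003 + 1011 + 1000 + 1009) / 6 = 999.3333
s̄ = (52 + 85 + 58 + 46 + 45 + 47) / 6 = 55.5000
LCL = X̄̄ − A₃·s̄ = 999.3333 − 0.975 × 55.5000 = 945.2208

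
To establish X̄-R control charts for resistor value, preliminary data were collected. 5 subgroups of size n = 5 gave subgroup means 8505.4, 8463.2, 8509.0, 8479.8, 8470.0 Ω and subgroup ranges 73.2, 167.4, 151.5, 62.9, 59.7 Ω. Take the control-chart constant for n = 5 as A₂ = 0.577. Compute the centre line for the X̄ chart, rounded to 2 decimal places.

8485.48

X̄̄ = (8505.4 + 8463.2 + 8509.0 + 8479.8 + 8470.0) / 5 = 42427.4000 / 5 = 8485.4800
CL = X̄̄ = 8485.4800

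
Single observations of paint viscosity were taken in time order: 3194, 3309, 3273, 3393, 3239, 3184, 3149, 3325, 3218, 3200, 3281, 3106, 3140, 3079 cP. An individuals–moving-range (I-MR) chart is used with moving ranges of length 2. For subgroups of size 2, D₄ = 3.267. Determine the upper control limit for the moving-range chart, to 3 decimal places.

Moving ranges: 115, 36, 120, 154, 55, 35, 176, 107, 18, 81, 175, 34, 61; M̄R̄ = 1167.0000 / 13 = 89.7692
UCL_MR = D₄·M̄R̄ = 3.267 × 89.7692 = 293.2761

293.276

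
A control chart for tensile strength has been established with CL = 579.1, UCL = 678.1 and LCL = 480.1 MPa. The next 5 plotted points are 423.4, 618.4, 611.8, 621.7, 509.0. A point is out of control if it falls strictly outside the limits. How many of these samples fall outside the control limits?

1

Compare each point to [480.1, 678.1]: sample 1 = 423.4 < LCL.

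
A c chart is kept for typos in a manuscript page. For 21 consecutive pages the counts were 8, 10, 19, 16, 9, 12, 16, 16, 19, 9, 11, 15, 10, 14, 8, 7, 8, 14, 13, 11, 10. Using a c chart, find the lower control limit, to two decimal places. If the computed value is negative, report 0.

c̄ = (8 + 10 + 19 + 16 + 9 + 12 + 16 + 16 + 19 + 9 + 11 + 15 + 10 + 14 + 8 + 7 + 8 + 14 + 13 + 11 + 10) / 21 = 255 / 21 = 12.1429
LCL = c̄ − 3√c̄ = 12.1429 − 3 × 3.4847 = 1.6889

1.69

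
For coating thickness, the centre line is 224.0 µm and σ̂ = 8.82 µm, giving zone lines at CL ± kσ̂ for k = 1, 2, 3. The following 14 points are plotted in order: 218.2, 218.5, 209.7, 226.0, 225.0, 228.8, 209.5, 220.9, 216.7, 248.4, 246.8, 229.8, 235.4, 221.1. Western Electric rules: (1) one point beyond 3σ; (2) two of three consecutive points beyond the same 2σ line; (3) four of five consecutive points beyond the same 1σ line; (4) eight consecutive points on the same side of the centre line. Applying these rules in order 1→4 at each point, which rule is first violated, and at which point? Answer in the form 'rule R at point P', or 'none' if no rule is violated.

rule 2 at point 11

Zone of each point (C = within 1σ̂, B = 1σ̂–2σ̂, A = 2σ̂–3σ̂, * = beyond 3σ̂; sign = side of CL): 1:-C, 2:-C, 3:-B, 4:+C, 5:+C, 6:+C, 7:-B, 8:-C, 9:-C, 10:+A, 11:+A, 12:+C, 13:+B, 14:-C
Rule 2 (two of three consecutive points beyond the same 2σ limit) is satisfied at point 11.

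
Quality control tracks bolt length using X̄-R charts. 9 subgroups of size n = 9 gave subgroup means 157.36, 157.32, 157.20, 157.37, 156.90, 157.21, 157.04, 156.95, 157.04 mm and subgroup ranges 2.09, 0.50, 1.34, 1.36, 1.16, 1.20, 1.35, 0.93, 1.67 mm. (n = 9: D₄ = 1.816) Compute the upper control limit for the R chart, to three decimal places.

2.341

R̄ = (2.09 + 0.50 + 1.34 + 1.36 + 1.16 + 1.20 + 1.35 + 0.93 + 1.67) / 9 = 11.6000 / 9 = 1.2889
UCL_R = D₄·R̄ = 1.816 × 1.2889 = 2.3406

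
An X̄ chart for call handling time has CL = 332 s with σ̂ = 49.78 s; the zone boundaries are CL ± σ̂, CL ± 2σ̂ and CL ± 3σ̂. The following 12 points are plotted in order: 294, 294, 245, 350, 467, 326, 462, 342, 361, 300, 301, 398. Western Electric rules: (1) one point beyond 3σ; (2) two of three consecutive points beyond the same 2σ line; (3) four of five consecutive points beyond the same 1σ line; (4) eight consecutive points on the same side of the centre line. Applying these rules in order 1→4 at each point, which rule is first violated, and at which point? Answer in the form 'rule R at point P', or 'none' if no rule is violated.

Zone of each point (C = within 1σ̂, B = 1σ̂–2σ̂, A = 2σ̂–3σ̂, * = beyond 3σ̂; sign = side of CL): 1:-C, 2:-C, 3:-B, 4:+C, 5:+A, 6:-C, 7:+A, 8:+C, 9:+C, 10:-C, 11:-C, 12:+B
Rule 2 (two of three consecutive points beyond the same 2σ limit) is satisfied at point 7.

rule 2 at point 7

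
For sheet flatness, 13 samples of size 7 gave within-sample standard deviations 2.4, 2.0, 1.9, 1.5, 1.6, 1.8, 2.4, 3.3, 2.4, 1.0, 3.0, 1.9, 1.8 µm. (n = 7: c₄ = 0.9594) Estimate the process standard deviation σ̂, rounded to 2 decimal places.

s̄ = (2.4 + 2.0 + 1.9 + 1.5 + 1.6 + 1.8 + 2.4 + 3.3 + 2.4 + 1.0 + 3.0 + 1.9 + 1.8) / 13 = 2.0769
σ̂ = s̄ / c₄ = 2.0769 / 0.9594 = 2.1648

2.16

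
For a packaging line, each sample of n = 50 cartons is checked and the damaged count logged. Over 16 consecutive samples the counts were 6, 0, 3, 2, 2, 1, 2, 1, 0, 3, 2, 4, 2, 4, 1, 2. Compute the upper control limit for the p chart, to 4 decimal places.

0.1305

p̄ = Σdᵢ / (k·n) = 35 / (16 × 50) = 0.04375
UCL = p̄ + 3·√(p̄(1−p̄)/n) = 0.04375 + 3 × √(0.04375×0.95625/50) = 0.04375 + 3 × 0.02893 = 0.13053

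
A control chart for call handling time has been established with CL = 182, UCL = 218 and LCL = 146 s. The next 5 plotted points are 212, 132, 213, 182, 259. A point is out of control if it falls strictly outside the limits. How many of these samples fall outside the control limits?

Compare each point to [146, 218]: sample 2 = 132 < LCL; sample 5 = 259 > UCL.

2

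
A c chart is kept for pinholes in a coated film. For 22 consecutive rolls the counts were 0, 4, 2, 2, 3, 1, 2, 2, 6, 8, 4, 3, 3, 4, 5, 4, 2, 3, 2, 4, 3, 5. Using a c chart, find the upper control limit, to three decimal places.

c̄ = (0 + 4 + 2 + 2 + 3 + 1 + 2 + 2 + 6 + 8 + 4 + 3 + 3 + 4 + 5 + 4 + 2 + 3 + 2 + 4 + 3 + 5) / 22 = 72 / 22 = 3.2727
UCL = c̄ + 3√c̄ = 3.2727 + 3 × √3.2727 = 3.2727 + 3 × 1.8091 = 8.6999

8.700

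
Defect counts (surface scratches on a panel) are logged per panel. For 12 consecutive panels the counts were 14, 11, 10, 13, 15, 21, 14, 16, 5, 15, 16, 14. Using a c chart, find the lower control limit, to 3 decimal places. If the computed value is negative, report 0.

2.576

c̄ = (14 + 11 + 10 + 13 + 15 + 21 + 14 + 16 + 5 + 15 + 16 + 14) / 12 = 164 / 12 = 13.6667
LCL = c̄ − 3√c̄ = 13.6667 − 3 × 3.6968 = 2.5761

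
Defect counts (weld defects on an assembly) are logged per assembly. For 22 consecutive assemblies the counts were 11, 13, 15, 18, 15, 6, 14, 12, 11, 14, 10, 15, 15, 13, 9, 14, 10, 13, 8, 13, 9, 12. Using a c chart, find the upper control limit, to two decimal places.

22.78

c̄ = (11 + 13 + 15 + 18 + 15 + 6 + 14 + 12 + 11 + 14 + 10 + 15 + 15 + 13 + 9 + 14 + 10 + 13 + 8 + 13 + 9 + 12) / 22 = 270 / 22 = 12.2727
UCL = c̄ + 3√c̄ = 12.2727 + 3 × √12.2727 = 12.2727 + 3 × 3.5032 = 22.7825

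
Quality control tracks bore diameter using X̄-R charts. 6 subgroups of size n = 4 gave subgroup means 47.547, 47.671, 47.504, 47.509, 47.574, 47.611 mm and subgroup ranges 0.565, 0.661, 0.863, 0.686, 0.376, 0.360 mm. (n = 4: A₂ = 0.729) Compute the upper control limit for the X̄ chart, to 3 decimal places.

X̄̄ = (47.547 + 47.671 + 47.504 + 47.509 + 47.574 + 47.611) / 6 = 285.4160 / 6 = 47.5693
R̄ = (0.565 + 0.661 + 0.863 + 0.686 + 0.376 + 0.360) / 6 = 3.5110 / 6 = 0.5852
UCL = X̄̄ + A₂·R̄ = 47.5693 + 0.729 × 0.5852 = 47.9959

47.996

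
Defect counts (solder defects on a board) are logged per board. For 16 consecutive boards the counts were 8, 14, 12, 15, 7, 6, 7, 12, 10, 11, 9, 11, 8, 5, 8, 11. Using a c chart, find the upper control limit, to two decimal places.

c̄ = (8 + 14 + 12 + 15 + 7 + 6 + 7 + 12 + 10 + 11 + 9 + 11 + 8 + 5 + 8 + 11) / 16 = 154 / 16 = 9.6250
UCL = c̄ + 3√c̄ = 9.6250 + 3 × √9.6250 = 9.6250 + 3 × 3.1024 = 18.9323

18.93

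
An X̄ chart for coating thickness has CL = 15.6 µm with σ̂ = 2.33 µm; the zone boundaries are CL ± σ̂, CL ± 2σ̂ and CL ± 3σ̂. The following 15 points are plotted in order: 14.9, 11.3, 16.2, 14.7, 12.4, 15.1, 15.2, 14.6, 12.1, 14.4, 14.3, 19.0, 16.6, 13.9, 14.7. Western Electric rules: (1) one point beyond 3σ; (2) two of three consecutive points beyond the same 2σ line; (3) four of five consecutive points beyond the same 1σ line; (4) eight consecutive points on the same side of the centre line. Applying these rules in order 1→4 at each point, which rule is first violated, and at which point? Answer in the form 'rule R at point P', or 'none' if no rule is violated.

Zone of each point (C = within 1σ̂, B = 1σ̂–2σ̂, A = 2σ̂–3σ̂, * = beyond 3σ̂; sign = side of CL): 1:-C, 2:-B, 3:+C, 4:-C, 5:-B, 6:-C, 7:-C, 8:-C, 9:-B, 10:-C, 11:-C, 12:+B, 13:+C, 14:-C, 15:-C
Rule 4 (eight consecutive points on the same side of the centre line) is satisfied at point 11.

rule 4 at point 11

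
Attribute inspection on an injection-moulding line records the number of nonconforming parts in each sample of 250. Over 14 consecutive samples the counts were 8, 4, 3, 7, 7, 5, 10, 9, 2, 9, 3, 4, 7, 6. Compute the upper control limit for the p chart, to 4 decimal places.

0.0530

p̄ = Σdᵢ / (k·n) = 84 / (14 × 250) = 0.02400
UCL = p̄ + 3·√(p̄(1−p̄)/n) = 0.02400 + 3 × √(0.02400×0.97600/250) = 0.02400 + 3 × 0.00968 = 0.05304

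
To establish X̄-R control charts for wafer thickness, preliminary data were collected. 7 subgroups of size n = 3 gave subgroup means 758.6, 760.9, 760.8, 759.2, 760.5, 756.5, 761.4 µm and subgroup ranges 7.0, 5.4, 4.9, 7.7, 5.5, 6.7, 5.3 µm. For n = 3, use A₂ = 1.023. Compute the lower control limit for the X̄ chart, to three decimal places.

753.489

X̄̄ = (758.6 + 760.9 + 760.8 + 759.2 + 760.5 + 756.5 + 761.4) / 7 = 5317.9000 / 7 = 759.7000
R̄ = (7.0 + 5.4 + 4.9 + 7.7 + 5.5 + 6.7 + 5.3) / 7 = 42.5000 / 7 = 6.0714
LCL = X̄̄ − A₂·R̄ = 759.7000 − 1.023 × 6.0714 = 753.4889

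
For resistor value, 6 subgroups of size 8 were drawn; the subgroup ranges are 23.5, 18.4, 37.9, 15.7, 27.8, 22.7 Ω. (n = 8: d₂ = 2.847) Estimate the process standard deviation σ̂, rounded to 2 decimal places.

R̄ = (23.5 + 18.4 + 37.9 + 15.7 + 27.8 + 22.7) / 6 = 24.3333
σ̂ = R̄ / d₂ = 24.3333 / 2.847 = 8.5470

8.55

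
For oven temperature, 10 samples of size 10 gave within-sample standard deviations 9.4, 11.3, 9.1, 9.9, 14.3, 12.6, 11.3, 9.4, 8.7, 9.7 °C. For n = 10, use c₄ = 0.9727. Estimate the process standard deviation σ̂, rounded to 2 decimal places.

s̄ = (9.4 + 11.3 + 9.1 + 9.9 + 14.3 + 12.6 + 11.3 + 9.4 + 8.7 + 9.7) / 10 = 10.5700
σ̂ = s̄ / c₄ = 10.5700 / 0.9727 = 10.8667

10.87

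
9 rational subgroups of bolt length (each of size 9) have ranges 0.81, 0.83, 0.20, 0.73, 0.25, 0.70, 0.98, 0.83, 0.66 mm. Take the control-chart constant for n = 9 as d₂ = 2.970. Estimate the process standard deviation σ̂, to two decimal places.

R̄ = (0.81 + 0.83 + 0.20 + 0.73 + 0.25 + 0.70 + 0.98 + 0.83 + 0.66) / 9 = 0.6656
σ̂ = R̄ / d₂ = 0.6656 / 2.970 = 0.2241

0.22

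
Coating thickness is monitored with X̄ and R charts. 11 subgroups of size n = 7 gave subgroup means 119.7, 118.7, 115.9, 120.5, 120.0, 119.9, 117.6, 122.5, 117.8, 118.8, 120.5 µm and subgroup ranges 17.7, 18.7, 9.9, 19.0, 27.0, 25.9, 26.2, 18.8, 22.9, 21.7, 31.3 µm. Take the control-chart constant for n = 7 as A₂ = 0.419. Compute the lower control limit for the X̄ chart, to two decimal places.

110.16

X̄̄ = (119.7 + 118.7 + 115.9 + 120.5 + 120.0 + 119.9 + 117.6 + 122.5 + 117.8 + 118.8 + 120.5) / 11 = 1311.9000 / 11 = 119.2636
R̄ = (17.7 + 18.7 + 9.9 + 19.0 + 27.0 + 25.9 + 26.2 + 18.8 + 22.9 + 21.7 + 31.3) / 11 = 239.1000 / 11 = 21.7364
LCL = X̄̄ − A₂·R̄ = 119.2636 − 0.419 × 21.7364 = 110.1561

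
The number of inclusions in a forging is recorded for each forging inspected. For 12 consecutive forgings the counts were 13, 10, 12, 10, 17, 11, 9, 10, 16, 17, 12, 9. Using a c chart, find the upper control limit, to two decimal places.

22.63

c̄ = (13 + 10 + 12 + 10 + 17 + 11 + 9 + 10 + 16 + 17 + 12 + 9) / 12 = 146 / 12 = 12.1667
UCL = c̄ + 3√c̄ = 12.1667 + 3 × √12.1667 = 12.1667 + 3 × 3.4881 = 22.6309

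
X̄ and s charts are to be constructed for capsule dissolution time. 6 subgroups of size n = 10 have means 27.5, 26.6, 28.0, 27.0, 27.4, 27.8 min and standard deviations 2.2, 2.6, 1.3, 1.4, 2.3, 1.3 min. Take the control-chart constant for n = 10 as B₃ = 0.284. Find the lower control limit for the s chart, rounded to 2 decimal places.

s̄ = (2.2 + 2.6 + 1.3 + 1.4 + 2.3 + 1.3) / 6 = 1.8500
LCL_s = B₃·s̄ = 0.284 × 1.8500 = 0.5254

0.53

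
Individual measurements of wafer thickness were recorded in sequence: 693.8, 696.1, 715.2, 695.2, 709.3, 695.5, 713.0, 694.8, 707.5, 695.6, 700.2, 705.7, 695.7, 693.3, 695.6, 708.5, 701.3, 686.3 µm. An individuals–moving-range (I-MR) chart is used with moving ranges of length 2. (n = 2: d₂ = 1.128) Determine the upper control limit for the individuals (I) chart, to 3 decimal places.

X̄ = (693.8 + 696.1 + 715.2 + 695.2 + 709.3 + 695.5 + 713.0 + 694.8 + 707.5 + 695.6 + 700.2 + 705.7 + 695.7 + 693.3 + 695.6 + 708.5 + 701.3 + 686.3) / 18 = 700.1444
Moving ranges: 2.3, 19.1, 20.0, 14.1, 13.8, 17.5, 18.2, 12.7, 11.9, 4.6, 5.5, 10.0, 2.4, 2.3, 12.9, 7.2, 15.0; M̄R̄ = 189.5000 / 17 = 11.1471
UCL = X̄ + 3·M̄R̄/d₂ = 700.1444 + 3 × 11.1471 / 1.128 = 729.7909

729.791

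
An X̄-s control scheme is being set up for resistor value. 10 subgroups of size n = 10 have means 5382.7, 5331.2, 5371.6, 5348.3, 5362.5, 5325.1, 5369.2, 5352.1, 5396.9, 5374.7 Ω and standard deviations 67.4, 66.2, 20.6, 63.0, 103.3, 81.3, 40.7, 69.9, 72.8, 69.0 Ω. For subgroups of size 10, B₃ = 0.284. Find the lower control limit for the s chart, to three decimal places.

s̄ = (67.4 + 66.2 + 20.6 + 63.0 + 103.3 + 81.3 + 40.7 + 69.9 + 72.8 + 69.0) / 10 = 65.4200
LCL_s = B₃·s̄ = 0.284 × 65.4200 = 18.5793

18.579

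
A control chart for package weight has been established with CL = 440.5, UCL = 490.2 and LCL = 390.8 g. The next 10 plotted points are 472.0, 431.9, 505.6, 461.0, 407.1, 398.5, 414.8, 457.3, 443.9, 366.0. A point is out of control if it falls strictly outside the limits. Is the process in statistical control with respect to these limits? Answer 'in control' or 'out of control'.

out of control

Compare each point to [390.8, 490.2]: sample 3 = 505.6 > UCL; sample 10 = 366.0 < LCL.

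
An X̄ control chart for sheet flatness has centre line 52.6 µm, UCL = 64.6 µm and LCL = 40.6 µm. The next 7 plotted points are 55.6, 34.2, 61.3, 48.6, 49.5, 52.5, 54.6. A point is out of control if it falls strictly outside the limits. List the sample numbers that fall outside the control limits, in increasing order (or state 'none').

2

Compare each point to [40.6, 64.6]: sample 2 = 34.2 < LCL.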